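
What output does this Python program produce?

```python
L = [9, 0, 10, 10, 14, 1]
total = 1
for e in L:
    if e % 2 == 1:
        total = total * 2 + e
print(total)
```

e=9: odd, total = 1*2+9 = 11
e=0: not odd
e=10: not odd
e=10: not odd
e=14: not odd
e=1: odd, total = 11*2+1 = 23

23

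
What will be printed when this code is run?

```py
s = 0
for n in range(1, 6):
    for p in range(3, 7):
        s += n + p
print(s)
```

150

n=1,p=3: s = 0+4 = 4
n=1,p=4: s = 4+5 = 9
n=1,p=5: s = 9+6 = 15
n=1,p=6: s = 15+7 = 22
n=2,p=3: s = 22+5 = 27
n=2,p=4: s = 27+6 = 33
n=2,p=5: s = 33+7 = 40
n=2,p=6: s = 40+8 = 48
n=3,p=3: s = 48+6 = 54
n=3,p=4: s = 54+7 = 61
n=3,p=5: s = 61+8 = 69
n=3,p=6: s = 69+9 = 78
n=4,p=3: s = 78+7 = 85
n=4,p=4: s = 85+8 = 93
n=4,p=5: s = 93+9 = 102
n=4,p=6: s = 102+10 = 112
n=5,p=3: s = 112+8 = 120
n=5,p=4: s = 120+9 = 129
n=5,p=5: s = 129+10 = 139
n=5,p=6: s = 139+11 = 150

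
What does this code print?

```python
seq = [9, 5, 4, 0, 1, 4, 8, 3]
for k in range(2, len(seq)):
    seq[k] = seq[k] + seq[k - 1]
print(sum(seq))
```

k=2: seq[2] = 4+5 = 9 → [9, 5, 9, 0, 1, 4, 8, 3]
k=3: seq[3] = 0+9 = 9 → [9, 5, 9, 9, 1, 4, 8, 3]
k=4: seq[4] = 1+9 = 10 → [9, 5, 9, 9, 10, 4, 8, 3]
k=5: seq[5] = 4+10 = 14 → [9, 5, 9, 9, 10, 14, 8, 3]
k=6: seq[6] = 8+14 = 22 → [9, 5, 9, 9, 10, 14, 22, 3]
k=7: seq[7] = 3+22 = 25 → [9, 5, 9, 9, 10, 14, 22, 25]
sum = 103

103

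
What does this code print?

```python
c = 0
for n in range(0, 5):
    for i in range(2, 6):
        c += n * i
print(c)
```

n=0,i=2: c = 0+0 = 0
n=0,i=3: c = 0+0 = 0
n=0,i=4: c = 0+0 = 0
n=0,i=5: c = 0+0 = 0
n=1,i=2: c = 0+2 = 2
n=1,i=3: c = 2+3 = 5
n=1,i=4: c = 5+4 = 9
n=1,i=5: c = 9+5 = 14
n=2,i=2: c = 14+4 = 18
n=2,i=3: c = 18+6 = 24
n=2,i=4: c = 24+8 = 32
n=2,i=5: c = 32+10 = 42
n=3,i=2: c = 42+6 = 48
n=3,i=3: c = 48+9 = 57
n=3,i=4: c = 57+12 = 69
n=3,i=5: c = 69+15 = 84
n=4,i=2: c = 84+8 = 92
n=4,i=3: c = 92+12 = 104
n=4,i=4: c = 104+16 = 120
n=4,i=5: c = 120+20 = 140

140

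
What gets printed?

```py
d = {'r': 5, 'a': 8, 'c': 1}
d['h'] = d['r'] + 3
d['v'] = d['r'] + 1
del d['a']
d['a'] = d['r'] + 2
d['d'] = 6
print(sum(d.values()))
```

33

d['h'] = d['r']+3 = 8 → {'r': 5, 'a': 8, 'c': 1, 'h': 8}
d['v'] = d['r']+1 = 6 → {'r': 5, 'a': 8, 'c': 1, 'h': 8, 'v': 6}
del 'a' → {'r': 5, 'c': 1, 'h': 8, 'v': 6}
d['a'] = d['r']+2 = 7 → {'r': 5, 'c': 1, 'h': 8, 'v': 6, 'a': 7}
d['d'] = 6 → {'r': 5, 'c': 1, 'h': 8, 'v': 6, 'a': 7, 'd': 6}
sum of values = 33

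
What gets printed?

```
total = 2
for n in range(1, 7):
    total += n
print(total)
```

n=1: total = 2+1 = 3
n=2: total = 3+2 = 5
n=3: total = 5+3 = 8
n=4: total = 8+4 = 12
n=5: total = 12+5 = 17
n=6: total = 17+6 = 23

23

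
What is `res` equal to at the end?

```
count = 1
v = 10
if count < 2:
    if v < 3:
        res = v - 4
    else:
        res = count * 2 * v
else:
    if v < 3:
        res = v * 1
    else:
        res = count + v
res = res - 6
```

14

count=1, v=10
count < 2 is True; v < 3 is False
→ res = count * 2 * v = 20
res = 20-6 = 14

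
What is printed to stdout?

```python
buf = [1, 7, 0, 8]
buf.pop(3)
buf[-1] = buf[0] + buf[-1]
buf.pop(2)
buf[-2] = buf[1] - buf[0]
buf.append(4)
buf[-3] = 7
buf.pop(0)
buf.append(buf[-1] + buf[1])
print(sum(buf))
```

pop(3) removes 8 → [1, 7, 0]
buf[-1] = buf[0]+buf[-1] = 1+0 = 1 → [1, 7, 1]
pop(2) removes 1 → [1, 7]
buf[-2] = buf[1]-buf[0] = 7-1 = 6 → [6, 7]
append 4 → [6, 7, 4]
buf[-3] = 7 → [7, 7, 4]
pop(0) removes 7 → [7, 4]
append buf[-1]+buf[1] = 4+4 = 8 → [7, 4, 8]
sum = 19

19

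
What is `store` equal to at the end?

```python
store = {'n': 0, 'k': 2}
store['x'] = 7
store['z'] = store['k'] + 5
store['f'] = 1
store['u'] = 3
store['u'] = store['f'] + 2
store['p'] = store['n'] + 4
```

{'n': 0, 'k': 2, 'x': 7, 'z': 7, 'f': 1, 'u': 3, 'p': 4}

store['x'] = 7 → {'n': 0, 'k': 2, 'x': 7}
store['z'] = store['k']+5 = 7 → {'n': 0, 'k': 2, 'x': 7, 'z': 7}
store['f'] = 1 → {'n': 0, 'k': 2, 'x': 7, 'z': 7, 'f': 1}
store['u'] = 3 → {'n': 0, 'k': 2, 'x': 7, 'z': 7, 'f': 1, 'u': 3}
store['u'] = store['f']+2 = 3 → {'n': 0, 'k': 2, 'x': 7, 'z': 7, 'f': 1, 'u': 3}
store['p'] = store['n']+4 = 4 → {'n': 0, 'k': 2, 'x': 7, 'z': 7, 'f': 1, 'u': 3, 'p': 4}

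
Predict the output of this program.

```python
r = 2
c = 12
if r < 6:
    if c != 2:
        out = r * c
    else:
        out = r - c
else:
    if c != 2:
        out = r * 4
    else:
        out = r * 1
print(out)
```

r=2, c=12
r < 6 is True; c != 2 is True
→ out = r * c = 24

24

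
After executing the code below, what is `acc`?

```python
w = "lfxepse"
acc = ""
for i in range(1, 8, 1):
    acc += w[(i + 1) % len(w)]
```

'xepself'

i=1: add w[2]='x' → 'x'
i=2: add w[3]='e' → 'xe'
i=3: add w[4]='p' → 'xep'
i=4: add w[5]='s' → 'xeps'
i=5: add w[6]='e' → 'xepse'
i=6: add w[0]='l' → 'xepsel'
i=7: add w[1]='f' → 'xepself'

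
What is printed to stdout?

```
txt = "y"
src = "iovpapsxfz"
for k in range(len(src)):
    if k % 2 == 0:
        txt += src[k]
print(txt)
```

k=0: add 'i' → 'yi'
k=1: skip
k=2: add 'v' → 'yiv'
k=3: skip
k=4: add 'a' → 'yiva'
k=5: skip
k=6: add 's' → 'yivas'
k=7: skip
k=8: add 'f' → 'yivasf'
k=9: skip

yivasf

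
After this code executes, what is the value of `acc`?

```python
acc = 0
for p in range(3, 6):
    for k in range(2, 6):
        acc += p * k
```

168

p=3,k=2: acc = 0+6 = 6
p=3,k=3: acc = 6+9 = 15
p=3,k=4: acc = 15+12 = 27
p=3,k=5: acc = 27+15 = 42
p=4,k=2: acc = 42+8 = 50
p=4,k=3: acc = 50+12 = 62
p=4,k=4: acc = 62+16 = 78
p=4,k=5: acc = 78+20 = 98
p=5,k=2: acc = 98+10 = 108
p=5,k=3: acc = 108+15 = 123
p=5,k=4: acc = 123+20 = 143
p=5,k=5: acc = 143+25 = 168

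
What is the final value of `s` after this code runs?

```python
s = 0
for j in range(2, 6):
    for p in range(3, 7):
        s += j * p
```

252

j=2,p=3: s = 0+6 = 6
j=2,p=4: s = 6+8 = 14
j=2,p=5: s = 14+10 = 24
j=2,p=6: s = 24+12 = 36
j=3,p=3: s = 36+9 = 45
j=3,p=4: s = 45+12 = 57
j=3,p=5: s = 57+15 = 72
j=3,p=6: s = 72+18 = 90
j=4,p=3: s = 90+12 = 102
j=4,p=4: s = 102+16 = 118
j=4,p=5: s = 118+20 = 138
j=4,p=6: s = 138+24 = 162
j=5,p=3: s = 162+15 = 177
j=5,p=4: s = 177+20 = 197
j=5,p=5: s = 197+25 = 222
j=5,p=6: s = 222+30 = 252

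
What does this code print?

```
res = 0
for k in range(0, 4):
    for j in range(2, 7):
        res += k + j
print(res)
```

k=0,j=2: res = 0+2 = 2
k=0,j=3: res = 2+3 = 5
k=0,j=4: res = 5+4 = 9
k=0,j=5: res = 9+5 = 14
k=0,j=6: res = 14+6 = 20
k=1,j=2: res = 20+3 = 23
k=1,j=3: res = 23+4 = 27
k=1,j=4: res = 27+5 = 32
k=1,j=5: res = 32+6 = 38
k=1,j=6: res = 38+7 = 45
k=2,j=2: res = 45+4 = 49
k=2,j=3: res = 49+5 = 54
k=2,j=4: res = 54+6 = 60
k=2,j=5: res = 60+7 = 67
k=2,j=6: res = 67+8 = 75
k=3,j=2: res = 75+5 = 80
k=3,j=3: res = 80+6 = 86
k=3,j=4: res = 86+7 = 93
k=3,j=5: res = 93+8 = 101
k=3,j=6: res = 101+9 = 110

110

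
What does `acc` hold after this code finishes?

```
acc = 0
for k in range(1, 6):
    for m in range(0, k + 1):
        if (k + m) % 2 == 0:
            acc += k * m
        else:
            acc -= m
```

k=1,m=0: odd sum, acc = 0-0 = 0
k=1,m=1: even sum, acc = 0+1 = 1
k=2,m=0: even sum, acc = 1+0 = 1
k=2,m=1: odd sum, acc = 1-1 = 0
k=2,m=2: even sum, acc = 0+4 = 4
k=3,m=0: odd sum, acc = 4-0 = 4
k=3,m=1: even sum, acc = 4+3 = 7
k=3,m=2: odd sum, acc = 7-2 = 5
k=3,m=3: even sum, acc = 5+9 = 14
k=4,m=0: even sum, acc = 14+0 = 14
k=4,m=1: odd sum, acc = 14-1 = 13
k=4,m=2: even sum, acc = 13+8 = 21
k=4,m=3: odd sum, acc = 21-3 = 18
k=4,m=4: even sum, acc = 18+16 = 34
k=5,m=0: odd sum, acc = 34-0 = 34
k=5,m=1: even sum, acc = 34+5 = 39
k=5,m=2: odd sum, acc = 39-2 = 37
k=5,m=3: even sum, acc = 37+15 = 52
k=5,m=4: odd sum, acc = 52-4 = 48
k=5,m=5: even sum, acc = 48+25 = 73

73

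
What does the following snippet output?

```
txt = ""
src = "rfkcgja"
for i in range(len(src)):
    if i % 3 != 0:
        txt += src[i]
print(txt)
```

fkgj

i=0: skip
i=1: add 'f' → 'f'
i=2: add 'k' → 'fk'
i=3: skip
i=4: add 'g' → 'fkg'
i=5: add 'j' → 'fkgj'
i=6: skip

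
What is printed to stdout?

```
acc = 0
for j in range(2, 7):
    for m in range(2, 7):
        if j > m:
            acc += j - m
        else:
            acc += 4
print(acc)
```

j=2,m=2: not 2>2, acc = 0+4 = 4
j=2,m=3: not 2>3, acc = 4+4 = 8
j=2,m=4: not 2>4, acc = 8+4 = 12
j=2,m=5: not 2>5, acc = 12+4 = 16
j=2,m=6: not 2>6, acc = 16+4 = 20
j=3,m=2: 3>2, acc = 20+1 = 21
j=3,m=3: not 3>3, acc = 21+4 = 25
j=3,m=4: not 3>4, acc = 25+4 = 29
j=3,m=5: not 3>5, acc = 29+4 = 33
j=3,m=6: not 3>6, acc = 33+4 = 37
j=4,m=2: 4>2, acc = 37+2 = 39
j=4,m=3: 4>3, acc = 39+1 = 40
j=4,m=4: not 4>4, acc = 40+4 = 44
j=4,m=5: not 4>5, acc = 44+4 = 48
j=4,m=6: not 4>6, acc = 48+4 = 52
j=5,m=2: 5>2, acc = 52+3 = 55
j=5,m=3: 5>3, acc = 55+2 = 57
j=5,m=4: 5>4, acc = 57+1 = 58
j=5,m=5: not 5>5, acc = 58+4 = 62
j=5,m=6: not 5>6, acc = 62+4 = 66
j=6,m=2: 6>2, acc = 66+4 = 70
j=6,m=3: 6>3, acc = 70+3 = 73
j=6,m=4: 6>4, acc = 73+2 = 75
j=6,m=5: 6>5, acc = 75+1 = 76
j=6,m=6: not 6>6, acc = 76+4 = 80

80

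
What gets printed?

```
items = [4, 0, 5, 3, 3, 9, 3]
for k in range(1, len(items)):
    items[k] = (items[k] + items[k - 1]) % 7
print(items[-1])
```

6

k=1: items[1] = (0+4)%7 = 4 → [4, 4, 5, 3, 3, 9, 3]
k=2: items[2] = (5+4)%7 = 2 → [4, 4, 2, 3, 3, 9, 3]
k=3: items[3] = (3+2)%7 = 5 → [4, 4, 2, 5, 3, 9, 3]
k=4: items[4] = (3+5)%7 = 1 → [4, 4, 2, 5, 1, 9, 3]
k=5: items[5] = (9+1)%7 = 3 → [4, 4, 2, 5, 1, 3, 3]
k=6: items[6] = (3+3)%7 = 6 → [4, 4, 2, 5, 1, 3, 6]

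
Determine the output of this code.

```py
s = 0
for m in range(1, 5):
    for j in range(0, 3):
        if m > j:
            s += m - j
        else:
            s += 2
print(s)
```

m=1,j=0: 1>0, s = 0+1 = 1
m=1,j=1: not 1>1, s = 1+2 = 3
m=1,j=2: not 1>2, s = 3+2 = 5
m=2,j=0: 2>0, s = 5+2 = 7
m=2,j=1: 2>1, s = 7+1 = 8
m=2,j=2: not 2>2, s = 8+2 = 10
m=3,j=0: 3>0, s = 10+3 = 13
m=3,j=1: 3>1, s = 13+2 = 15
m=3,j=2: 3>2, s = 15+1 = 16
m=4,j=0: 4>0, s = 16+4 = 20
m=4,j=1: 4>1, s = 20+3 = 23
m=4,j=2: 4>2, s = 23+2 = 25

25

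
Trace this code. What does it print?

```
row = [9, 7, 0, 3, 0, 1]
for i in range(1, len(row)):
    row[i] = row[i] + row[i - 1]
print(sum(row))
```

i=1: row[1] = 7+9 = 16 → [9, 16, 0, 3, 0, 1]
i=2: row[2] = 0+16 = 16 → [9, 16, 16, 3, 0, 1]
i=3: row[3] = 3+16 = 19 → [9, 16, 16, 19, 0, 1]
i=4: row[4] = 0+19 = 19 → [9, 16, 16, 19, 19, 1]
i=5: row[5] = 1+19 = 20 → [9, 16, 16, 19, 19, 20]
sum = 99

99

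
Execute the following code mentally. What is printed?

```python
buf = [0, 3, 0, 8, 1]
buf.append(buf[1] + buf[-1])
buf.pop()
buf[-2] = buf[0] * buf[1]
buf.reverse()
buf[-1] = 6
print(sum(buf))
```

append buf[1]+buf[-1] = 3+1 = 4 → [0, 3, 0, 8, 1, 4]
pop() removes 4 → [0, 3, 0, 8, 1]
buf[-2] = buf[0]*buf[1] = 0*3 = 0 → [0, 3, 0, 0, 1]
reverse → [1, 0, 0, 3, 0]
buf[-1] = 6 → [1, 0, 0, 3, 6]
sum = 10

10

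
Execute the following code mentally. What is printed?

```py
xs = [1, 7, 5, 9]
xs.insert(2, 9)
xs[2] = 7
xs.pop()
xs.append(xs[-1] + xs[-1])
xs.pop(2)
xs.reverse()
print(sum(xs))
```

23

insert 9 at 2 → [1, 7, 9, 5, 9]
xs[2] = 7 → [1, 7, 7, 5, 9]
pop() removes 9 → [1, 7, 7, 5]
append xs[-1]+xs[-1] = 5+5 = 10 → [1, 7, 7, 5, 10]
pop(2) removes 7 → [1, 7, 5, 10]
reverse → [10, 5, 7, 1]
sum = 23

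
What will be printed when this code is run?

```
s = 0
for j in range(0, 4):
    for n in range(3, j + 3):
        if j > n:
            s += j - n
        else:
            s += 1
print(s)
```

6

j=1,n=3: not 1>3, s = 0+1 = 1
j=2,n=3: not 2>3, s = 1+1 = 2
j=2,n=4: not 2>4, s = 2+1 = 3
j=3,n=3: not 3>3, s = 3+1 = 4
j=3,n=4: not 3>4, s = 4+1 = 5
j=3,n=5: not 3>5, s = 5+1 = 6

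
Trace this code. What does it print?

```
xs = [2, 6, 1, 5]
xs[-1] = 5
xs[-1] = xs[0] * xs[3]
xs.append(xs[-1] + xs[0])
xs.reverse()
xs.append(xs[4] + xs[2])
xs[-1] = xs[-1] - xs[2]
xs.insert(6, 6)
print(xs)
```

[12, 10, 1, 6, 2, 2, 6]

xs[-1] = 5 → [2, 6, 1, 5]
xs[-1] = xs[0]*xs[3] = 2*5 = 10 → [2, 6, 1, 10]
append xs[-1]+xs[0] = 10+2 = 12 → [2, 6, 1, 10, 12]
reverse → [12, 10, 1, 6, 2]
append xs[4]+xs[2] = 2+1 = 3 → [12, 10, 1, 6, 2, 3]
xs[-1] = xs[-1]-xs[2] = 3-1 = 2 → [12, 10, 1, 6, 2, 2]
insert 6 at 6 → [12, 10, 1, 6, 2, 2, 6]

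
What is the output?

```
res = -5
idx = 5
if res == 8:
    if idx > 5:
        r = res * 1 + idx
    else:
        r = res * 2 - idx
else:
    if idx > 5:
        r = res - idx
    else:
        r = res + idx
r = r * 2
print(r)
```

0

res=-5, idx=5
res == 8 is False; idx > 5 is False
→ r = res + idx = 0
r = 0*2 = 0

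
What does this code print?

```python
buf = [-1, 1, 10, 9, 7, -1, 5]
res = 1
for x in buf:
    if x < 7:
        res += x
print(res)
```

5

x=-1: <7, res = 1+(-1) = 0
x=1: <7, res = 0+1 = 1
x=10: not <7
x=9: not <7
x=7: not <7
x=-1: <7, res = 1+(-1) = 0
x=5: <7, res = 0+5 = 5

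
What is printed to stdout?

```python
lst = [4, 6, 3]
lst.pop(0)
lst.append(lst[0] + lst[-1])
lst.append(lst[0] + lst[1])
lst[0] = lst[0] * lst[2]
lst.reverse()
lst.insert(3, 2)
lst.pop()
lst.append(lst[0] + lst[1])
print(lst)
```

pop(0) removes 4 → [6, 3]
append lst[0]+lst[-1] = 6+3 = 9 → [6, 3, 9]
append lst[0]+lst[1] = 6+3 = 9 → [6, 3, 9, 9]
lst[0] = lst[0]*lst[2] = 6*9 = 54 → [54, 3, 9, 9]
reverse → [9, 9, 3, 54]
insert 2 at 3 → [9, 9, 3, 2, 54]
pop() removes 54 → [9, 9, 3, 2]
append lst[0]+lst[1] = 9+9 = 18 → [9, 9, 3, 2, 18]

[9, 9, 3, 2, 18]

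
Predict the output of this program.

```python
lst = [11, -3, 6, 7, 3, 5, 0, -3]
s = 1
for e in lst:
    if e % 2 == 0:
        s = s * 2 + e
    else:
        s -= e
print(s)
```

e=11: not even, s = 1-11 = -10
e=-3: not even, s = (-10)-(-3) = -7
e=6: even, s = (-7)*2+6 = -8
e=7: not even, s = (-8)-7 = -15
e=3: not even, s = (-15)-3 = -18
e=5: not even, s = (-18)-5 = -23
e=0: even, s = (-23)*2+0 = -46
e=-3: not even, s = (-46)-(-3) = -43

-43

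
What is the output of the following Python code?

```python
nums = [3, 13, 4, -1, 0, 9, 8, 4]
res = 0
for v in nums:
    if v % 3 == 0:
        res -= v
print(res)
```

v=3: %3==0, res = 0-3 = -3
v=13: not %3==0
v=4: not %3==0
v=-1: not %3==0
v=0: %3==0, res = (-3)-0 = -3
v=9: %3==0, res = (-3)-9 = -12
v=8: not %3==0
v=4: not %3==0

-12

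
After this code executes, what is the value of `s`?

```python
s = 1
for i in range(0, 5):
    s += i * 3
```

i=0: s = 1+0*3 = 1
i=1: s = 1+1*3 = 4
i=2: s = 4+2*3 = 10
i=3: s = 10+3*3 = 19
i=4: s = 19+4*3 = 31

31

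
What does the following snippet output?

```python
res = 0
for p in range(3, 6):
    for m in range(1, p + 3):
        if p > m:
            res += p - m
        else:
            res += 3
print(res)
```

46

p=3,m=1: 3>1, res = 0+2 = 2
p=3,m=2: 3>2, res = 2+1 = 3
p=3,m=3: not 3>3, res = 3+3 = 6
p=3,m=4: not 3>4, res = 6+3 = 9
p=3,m=5: not 3>5, res = 9+3 = 12
p=4,m=1: 4>1, res = 12+3 = 15
p=4,m=2: 4>2, res = 15+2 = 17
p=4,m=3: 4>3, res = 17+1 = 18
p=4,m=4: not 4>4, res = 18+3 = 21
p=4,m=5: not 4>5, res = 21+3 = 24
p=4,m=6: not 4>6, res = 24+3 = 27
p=5,m=1: 5>1, res = 27+4 = 31
p=5,m=2: 5>2, res = 31+3 = 34
p=5,m=3: 5>3, res = 34+2 = 36
p=5,m=4: 5>4, res = 36+1 = 37
p=5,m=5: not 5>5, res = 37+3 = 40
p=5,m=6: not 5>6, res = 40+3 = 43
p=5,m=7: not 5>7, res = 43+3 = 46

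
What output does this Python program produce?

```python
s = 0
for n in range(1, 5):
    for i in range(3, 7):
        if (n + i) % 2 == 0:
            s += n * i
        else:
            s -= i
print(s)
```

n=1,i=3: even sum, s = 0+3 = 3
n=1,i=4: odd sum, s = 3-4 = -1
n=1,i=5: even sum, s = (-1)+5 = 4
n=1,i=6: odd sum, s = 4-6 = -2
n=2,i=3: odd sum, s = (-2)-3 = -5
n=2,i=4: even sum, s = (-5)+8 = 3
n=2,i=5: odd sum, s = 3-5 = -2
n=2,i=6: even sum, s = (-2)+12 = 10
n=3,i=3: even sum, s = 10+9 = 19
n=3,i=4: odd sum, s = 19-4 = 15
n=3,i=5: even sum, s = 15+15 = 30
n=3,i=6: odd sum, s = 30-6 = 24
n=4,i=3: odd sum, s = 24-3 = 21
n=4,i=4: even sum, s = 21+16 = 37
n=4,i=5: odd sum, s = 37-5 = 32
n=4,i=6: even sum, s = 32+24 = 56

56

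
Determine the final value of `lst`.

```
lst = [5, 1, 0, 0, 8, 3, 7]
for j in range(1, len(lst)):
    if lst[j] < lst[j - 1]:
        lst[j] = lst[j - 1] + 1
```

[5, 6, 7, 8, 8, 9, 10]

j=1: 1<5, lst[1] = 5+1 = 6 → [5, 6, 0, 0, 8, 3, 7]
j=2: 0<6, lst[2] = 6+1 = 7 → [5, 6, 7, 0, 8, 3, 7]
j=3: 0<7, lst[3] = 7+1 = 8 → [5, 6, 7, 8, 8, 3, 7]
j=4: 8>=8, unchanged → [5, 6, 7, 8, 8, 3, 7]
j=5: 3<8, lst[5] = 8+1 = 9 → [5, 6, 7, 8, 8, 9, 7]
j=6: 7<9, lst[6] = 9+1 = 10 → [5, 6, 7, 8, 8, 9, 10]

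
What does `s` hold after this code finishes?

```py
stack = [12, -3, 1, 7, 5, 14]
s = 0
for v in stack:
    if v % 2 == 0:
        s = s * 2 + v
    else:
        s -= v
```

18

v=12: even, s = 0*2+12 = 12
v=-3: not even, s = 12-(-3) = 15
v=1: not even, s = 15-1 = 14
v=7: not even, s = 14-7 = 7
v=5: not even, s = 7-5 = 2
v=14: even, s = 2*2+14 = 18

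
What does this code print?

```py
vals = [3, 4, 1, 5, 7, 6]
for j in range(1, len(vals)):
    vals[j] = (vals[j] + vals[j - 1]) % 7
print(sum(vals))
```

j=1: vals[1] = (4+3)%7 = 0 → [3, 0, 1, 5, 7, 6]
j=2: vals[2] = (1+0)%7 = 1 → [3, 0, 1, 5, 7, 6]
j=3: vals[3] = (5+1)%7 = 6 → [3, 0, 1, 6, 7, 6]
j=4: vals[4] = (7+6)%7 = 6 → [3, 0, 1, 6, 6, 6]
j=5: vals[5] = (6+6)%7 = 5 → [3, 0, 1, 6, 6, 5]
sum = 21

21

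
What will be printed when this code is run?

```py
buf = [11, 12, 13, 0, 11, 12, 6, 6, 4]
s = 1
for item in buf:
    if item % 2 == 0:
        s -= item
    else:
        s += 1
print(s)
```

-36

item=11: not even, s = 1+1 = 2
item=12: even, s = 2-12 = -10
item=13: not even, s = (-10)+1 = -9
item=0: even, s = (-9)-0 = -9
item=11: not even, s = (-9)+1 = -8
item=12: even, s = (-8)-12 = -20
item=6: even, s = (-20)-6 = -26
item=6: even, s = (-26)-6 = -32
item=4: even, s = (-32)-4 = -36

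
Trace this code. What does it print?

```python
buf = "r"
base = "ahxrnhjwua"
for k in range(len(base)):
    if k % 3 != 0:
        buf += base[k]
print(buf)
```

rhxnhwu

k=0: skip
k=1: add 'h' → 'rh'
k=2: add 'x' → 'rhx'
k=3: skip
k=4: add 'n' → 'rhxn'
k=5: add 'h' → 'rhxnh'
k=6: skip
k=7: add 'w' → 'rhxnhw'
k=8: add 'u' → 'rhxnhwu'
k=9: skip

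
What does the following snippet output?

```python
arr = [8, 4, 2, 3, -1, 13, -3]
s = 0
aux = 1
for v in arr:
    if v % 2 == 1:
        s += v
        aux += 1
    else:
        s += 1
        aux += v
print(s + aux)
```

34

v=8: not odd, s = 0+1 = 1; aux=9
v=4: not odd, s = 1+1 = 2; aux=13
v=2: not odd, s = 2+1 = 3; aux=15
v=3: odd, s = 3+3 = 6; aux=16
v=-1: odd, s = 6+(-1) = 5; aux=17
v=13: odd, s = 5+13 = 18; aux=18
v=-3: odd, s = 18+(-3) = 15; aux=19
s+aux = 15+19 = 34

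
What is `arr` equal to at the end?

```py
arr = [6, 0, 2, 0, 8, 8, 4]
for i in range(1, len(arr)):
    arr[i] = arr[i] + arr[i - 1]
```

[6, 6, 8, 8, 16, 24, 28]

i=1: arr[1] = 0+6 = 6 → [6, 6, 2, 0, 8, 8, 4]
i=2: arr[2] = 2+6 = 8 → [6, 6, 8, 0, 8, 8, 4]
i=3: arr[3] = 0+8 = 8 → [6, 6, 8, 8, 8, 8, 4]
i=4: arr[4] = 8+8 = 16 → [6, 6, 8, 8, 16, 8, 4]
i=5: arr[5] = 8+16 = 24 → [6, 6, 8, 8, 16, 24, 4]
i=6: arr[6] = 4+24 = 28 → [6, 6, 8, 8, 16, 24, 28]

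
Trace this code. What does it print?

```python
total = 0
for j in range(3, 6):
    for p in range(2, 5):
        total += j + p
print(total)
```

63

j=3,p=2: total = 0+5 = 5
j=3,p=3: total = 5+6 = 11
j=3,p=4: total = 11+7 = 18
j=4,p=2: total = 18+6 = 24
j=4,p=3: total = 24+7 = 31
j=4,p=4: total = 31+8 = 39
j=5,p=2: total = 39+7 = 46
j=5,p=3: total = 46+8 = 54
j=5,p=4: total = 54+9 = 63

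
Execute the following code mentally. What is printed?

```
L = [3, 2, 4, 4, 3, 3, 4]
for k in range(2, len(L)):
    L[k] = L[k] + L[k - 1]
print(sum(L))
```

k=2: L[2] = 4+2 = 6 → [3, 2, 6, 4, 3, 3, 4]
k=3: L[3] = 4+6 = 10 → [3, 2, 6, 10, 3, 3, 4]
k=4: L[4] = 3+10 = 13 → [3, 2, 6, 10, 13, 3, 4]
k=5: L[5] = 3+13 = 16 → [3, 2, 6, 10, 13, 16, 4]
k=6: L[6] = 4+16 = 20 → [3, 2, 6, 10, 13, 16, 20]
sum = 70

70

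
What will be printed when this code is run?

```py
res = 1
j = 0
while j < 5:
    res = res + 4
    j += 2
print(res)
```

13

j=0: res = 1+4 = 5
j=2: res = 5+4 = 9
j=4: res = 9+4 = 13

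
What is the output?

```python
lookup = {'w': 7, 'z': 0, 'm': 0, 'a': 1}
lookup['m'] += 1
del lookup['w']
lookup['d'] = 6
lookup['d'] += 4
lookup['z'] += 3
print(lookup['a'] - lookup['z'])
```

-2

lookup['m'] = 0+1 = 1 → {'w': 7, 'z': 0, 'm': 1, 'a': 1}
del 'w' → {'z': 0, 'm': 1, 'a': 1}
lookup['d'] = 6 → {'z': 0, 'm': 1, 'a': 1, 'd': 6}
lookup['d'] = 6+4 = 10 → {'z': 0, 'm': 1, 'a': 1, 'd': 10}
lookup['z'] = 0+3 = 3 → {'z': 3, 'm': 1, 'a': 1, 'd': 10}
lookup['a']-lookup['z'] = 1-3 = -2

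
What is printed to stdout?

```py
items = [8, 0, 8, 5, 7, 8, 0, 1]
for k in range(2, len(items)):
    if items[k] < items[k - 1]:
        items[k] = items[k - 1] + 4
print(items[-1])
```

28

k=2: 8>=0, unchanged → [8, 0, 8, 5, 7, 8, 0, 1]
k=3: 5<8, items[3] = 8+4 = 12 → [8, 0, 8, 12, 7, 8, 0, 1]
k=4: 7<12, items[4] = 12+4 = 16 → [8, 0, 8, 12, 16, 8, 0, 1]
k=5: 8<16, items[5] = 16+4 = 20 → [8, 0, 8, 12, 16, 20, 0, 1]
k=6: 0<20, items[6] = 20+4 = 24 → [8, 0, 8, 12, 16, 20, 24, 1]
k=7: 1<24, items[7] = 24+4 = 28 → [8, 0, 8, 12, 16, 20, 24, 28]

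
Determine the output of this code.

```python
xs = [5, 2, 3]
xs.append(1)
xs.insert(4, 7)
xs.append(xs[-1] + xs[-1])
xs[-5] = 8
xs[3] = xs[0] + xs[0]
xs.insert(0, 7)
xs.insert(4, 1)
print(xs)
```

append 1 → [5, 2, 3, 1]
insert 7 at 4 → [5, 2, 3, 1, 7]
append xs[-1]+xs[-1] = 7+7 = 14 → [5, 2, 3, 1, 7, 14]
xs[-5] = 8 → [5, 8, 3, 1, 7, 14]
xs[3] = xs[0]+xs[0] = 5+5 = 10 → [5, 8, 3, 10, 7, 14]
insert 7 at 0 → [7, 5, 8, 3, 10, 7, 14]
insert 1 at 4 → [7, 5, 8, 3, 1, 10, 7, 14]

[7, 5, 8, 3, 1, 10, 7, 14]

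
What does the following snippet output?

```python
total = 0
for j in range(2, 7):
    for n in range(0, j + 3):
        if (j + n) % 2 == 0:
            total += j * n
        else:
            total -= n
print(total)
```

j=2,n=0: even sum, total = 0+0 = 0
j=2,n=1: odd sum, total = 0-1 = -1
j=2,n=2: even sum, total = (-1)+4 = 3
j=2,n=3: odd sum, total = 3-3 = 0
j=2,n=4: even sum, total = 0+8 = 8
j=3,n=0: odd sum, total = 8-0 = 8
j=3,n=1: even sum, total = 8+3 = 11
j=3,n=2: odd sum, total = 11-2 = 9
j=3,n=3: even sum, total = 9+9 = 18
j=3,n=4: odd sum, total = 18-4 = 14
j=3,n=5: even sum, total = 14+15 = 29
j=4,n=0: even sum, total = 29+0 = 29
j=4,n=1: odd sum, total = 29-1 = 28
j=4,n=2: even sum, total = 28+8 = 36
j=4,n=3: odd sum, total = 36-3 = 33
j=4,n=4: even sum, total = 33+16 = 49
j=4,n=5: odd sum, total = 49-5 = 44
j=4,n=6: even sum, total = 44+24 = 68
j=5,n=0: odd sum, total = 68-0 = 68
j=5,n=1: even sum, total = 68+5 = 73
j=5,n=2: odd sum, total = 73-2 = 71
j=5,n=3: even sum, total = 71+15 = 86
j=5,n=4: odd sum, total = 86-4 = 82
j=5,n=5: even sum, total = 82+25 = 107
j=5,n=6: odd sum, total = 107-6 = 101
j=5,n=7: even sum, total = 101+35 = 136
j=6,n=0: even sum, total = 136+0 = 136
j=6,n=1: odd sum, total = 136-1 = 135
j=6,n=2: even sum, total = 135+12 = 147
j=6,n=3: odd sum, total = 147-3 = 144
j=6,n=4: even sum, total = 144+24 = 168
j=6,n=5: odd sum, total = 168-5 = 163
j=6,n=6: even sum, total = 163+36 = 199
j=6,n=7: odd sum, total = 199-7 = 192
j=6,n=8: even sum, total = 192+48 = 240

240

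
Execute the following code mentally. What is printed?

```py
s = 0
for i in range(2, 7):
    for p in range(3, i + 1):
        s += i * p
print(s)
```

i=3,p=3: s = 0+9 = 9
i=4,p=3: s = 9+12 = 21
i=4,p=4: s = 21+16 = 37
i=5,p=3: s = 37+15 = 52
i=5,p=4: s = 52+20 = 72
i=5,p=5: s = 72+25 = 97
i=6,p=3: s = 97+18 = 115
i=6,p=4: s = 115+24 = 139
i=6,p=5: s = 139+30 = 169
i=6,p=6: s = 169+36 = 205

205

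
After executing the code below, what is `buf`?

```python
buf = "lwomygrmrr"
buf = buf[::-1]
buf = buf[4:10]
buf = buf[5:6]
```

reverse → 'rrmrgymowl'
slice [4:10] → 'gymowl'
slice [5:6] → 'l'

'l'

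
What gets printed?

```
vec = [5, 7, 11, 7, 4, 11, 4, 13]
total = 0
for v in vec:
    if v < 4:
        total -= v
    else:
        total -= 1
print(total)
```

-8

v=5: not <4, total = 0-1 = -1
v=7: not <4, total = (-1)-1 = -2
v=11: not <4, total = (-2)-1 = -3
v=7: not <4, total = (-3)-1 = -4
v=4: not <4, total = (-4)-1 = -5
v=11: not <4, total = (-5)-1 = -6
v=4: not <4, total = (-6)-1 = -7
v=13: not <4, total = (-7)-1 = -8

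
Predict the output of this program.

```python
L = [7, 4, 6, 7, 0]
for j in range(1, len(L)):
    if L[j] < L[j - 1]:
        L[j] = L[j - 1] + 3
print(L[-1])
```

19

j=1: 4<7, L[1] = 7+3 = 10 → [7, 10, 6, 7, 0]
j=2: 6<10, L[2] = 10+3 = 13 → [7, 10, 13, 7, 0]
j=3: 7<13, L[3] = 13+3 = 16 → [7, 10, 13, 16, 0]
j=4: 0<16, L[4] = 16+3 = 19 → [7, 10, 13, 16, 19]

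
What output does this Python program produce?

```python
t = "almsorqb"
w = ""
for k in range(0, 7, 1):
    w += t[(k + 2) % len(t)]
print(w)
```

msorqba

k=0: add t[2]='m' → 'm'
k=1: add t[3]='s' → 'ms'
k=2: add t[4]='o' → 'mso'
k=3: add t[5]='r' → 'msor'
k=4: add t[6]='q' → 'msorq'
k=5: add t[7]='b' → 'msorqb'
k=6: add t[0]='a' → 'msorqba'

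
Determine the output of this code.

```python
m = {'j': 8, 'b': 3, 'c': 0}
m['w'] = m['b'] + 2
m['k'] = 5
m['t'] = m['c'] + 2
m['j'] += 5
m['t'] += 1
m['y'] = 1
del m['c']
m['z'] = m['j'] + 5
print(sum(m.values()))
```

48

m['w'] = m['b']+2 = 5 → {'j': 8, 'b': 3, 'c': 0, 'w': 5}
m['k'] = 5 → {'j': 8, 'b': 3, 'c': 0, 'w': 5, 'k': 5}
m['t'] = m['c']+2 = 2 → {'j': 8, 'b': 3, 'c': 0, 'w': 5, 'k': 5, 't': 2}
m['j'] = 8+5 = 13 → {'j': 13, 'b': 3, 'c': 0, 'w': 5, 'k': 5, 't': 2}
m['t'] = 2+1 = 3 → {'j': 13, 'b': 3, 'c': 0, 'w': 5, 'k': 5, 't': 3}
m['y'] = 1 → {'j': 13, 'b': 3, 'c': 0, 'w': 5, 'k': 5, 't': 3, 'y': 1}
del 'c' → {'j': 13, 'b': 3, 'w': 5, 'k': 5, 't': 3, 'y': 1}
m['z'] = m['j']+5 = 18 → {'j': 13, 'b': 3, 'w': 5, 'k': 5, 't': 3, 'y': 1, 'z': 18}
sum of values = 48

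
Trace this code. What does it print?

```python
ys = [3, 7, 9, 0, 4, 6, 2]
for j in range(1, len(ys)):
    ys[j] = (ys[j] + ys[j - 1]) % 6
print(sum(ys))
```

j=1: ys[1] = (7+3)%6 = 4 → [3, 4, 9, 0, 4, 6, 2]
j=2: ys[2] = (9+4)%6 = 1 → [3, 4, 1, 0, 4, 6, 2]
j=3: ys[3] = (0+1)%6 = 1 → [3, 4, 1, 1, 4, 6, 2]
j=4: ys[4] = (4+1)%6 = 5 → [3, 4, 1, 1, 5, 6, 2]
j=5: ys[5] = (6+5)%6 = 5 → [3, 4, 1, 1, 5, 5, 2]
j=6: ys[6] = (2+5)%6 = 1 → [3, 4, 1, 1, 5, 5, 1]
sum = 20

20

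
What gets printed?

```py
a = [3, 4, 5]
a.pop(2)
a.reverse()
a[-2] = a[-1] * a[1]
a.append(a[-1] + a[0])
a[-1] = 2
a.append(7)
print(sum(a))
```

21

pop(2) removes 5 → [3, 4]
reverse → [4, 3]
a[-2] = a[-1]*a[1] = 3*3 = 9 → [9, 3]
append a[-1]+a[0] = 3+9 = 12 → [9, 3, 12]
a[-1] = 2 → [9, 3, 2]
append 7 → [9, 3, 2, 7]
sum = 21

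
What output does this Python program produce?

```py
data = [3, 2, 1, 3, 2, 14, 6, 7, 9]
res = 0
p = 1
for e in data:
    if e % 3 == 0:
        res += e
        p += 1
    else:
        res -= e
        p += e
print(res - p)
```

e=3: %3==0, res = 0+3 = 3; p=2
e=2: not %3==0, res = 3-2 = 1; p=4
e=1: not %3==0, res = 1-1 = 0; p=5
e=3: %3==0, res = 0+3 = 3; p=6
e=2: not %3==0, res = 3-2 = 1; p=8
e=14: not %3==0, res = 1-14 = -13; p=22
e=6: %3==0, res = (-13)+6 = -7; p=23
e=7: not %3==0, res = (-7)-7 = -14; p=30
e=9: %3==0, res = (-14)+9 = -5; p=31
res-p = (-5)-31 = -36

-36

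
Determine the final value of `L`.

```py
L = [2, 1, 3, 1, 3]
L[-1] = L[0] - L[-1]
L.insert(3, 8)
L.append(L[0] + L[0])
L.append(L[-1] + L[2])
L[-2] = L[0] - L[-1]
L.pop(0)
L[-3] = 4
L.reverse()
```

L[-1] = L[0]-L[-1] = 2-3 = -1 → [2, 1, 3, 1, -1]
insert 8 at 3 → [2, 1, 3, 8, 1, -1]
append L[0]+L[0] = 2+2 = 4 → [2, 1, 3, 8, 1, -1, 4]
append L[-1]+L[2] = 4+3 = 7 → [2, 1, 3, 8, 1, -1, 4, 7]
L[-2] = L[0]-L[-1] = 2-7 = -5 → [2, 1, 3, 8, 1, -1, -5, 7]
pop(0) removes 2 → [1, 3, 8, 1, -1, -5, 7]
L[-3] = 4 → [1, 3, 8, 1, 4, -5, 7]
reverse → [7, -5, 4, 1, 8, 3, 1]

[7, -5, 4, 1, 8, 3, 1]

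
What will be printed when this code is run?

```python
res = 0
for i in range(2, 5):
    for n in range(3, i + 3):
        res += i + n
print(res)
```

i=2,n=3: res = 0+5 = 5
i=2,n=4: res = 5+6 = 11
i=3,n=3: res = 11+6 = 17
i=3,n=4: res = 17+7 = 24
i=3,n=5: res = 24+8 = 32
i=4,n=3: res = 32+7 = 39
i=4,n=4: res = 39+8 = 47
i=4,n=5: res = 47+9 = 56
i=4,n=6: res = 56+10 = 66

66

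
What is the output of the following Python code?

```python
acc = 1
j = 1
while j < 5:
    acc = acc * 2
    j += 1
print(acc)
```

j=1: acc = 1*2 = 2
j=2: acc = 2*2 = 4
j=3: acc = 4*2 = 8
j=4: acc = 8*2 = 16

16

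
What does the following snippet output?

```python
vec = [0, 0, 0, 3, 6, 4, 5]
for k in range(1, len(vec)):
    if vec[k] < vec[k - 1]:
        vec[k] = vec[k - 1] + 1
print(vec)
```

[0, 0, 0, 3, 6, 7, 8]

k=1: 0>=0, unchanged → [0, 0, 0, 3, 6, 4, 5]
k=2: 0>=0, unchanged → [0, 0, 0, 3, 6, 4, 5]
k=3: 3>=0, unchanged → [0, 0, 0, 3, 6, 4, 5]
k=4: 6>=3, unchanged → [0, 0, 0, 3, 6, 4, 5]
k=5: 4<6, vec[5] = 6+1 = 7 → [0, 0, 0, 3, 6, 7, 5]
k=6: 5<7, vec[6] = 7+1 = 8 → [0, 0, 0, 3, 6, 7, 8]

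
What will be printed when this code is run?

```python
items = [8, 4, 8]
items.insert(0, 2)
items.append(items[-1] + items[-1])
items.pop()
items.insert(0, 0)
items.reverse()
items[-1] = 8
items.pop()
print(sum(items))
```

22

insert 2 at 0 → [2, 8, 4, 8]
append items[-1]+items[-1] = 8+8 = 16 → [2, 8, 4, 8, 16]
pop() removes 16 → [2, 8, 4, 8]
insert 0 at 0 → [0, 2, 8, 4, 8]
reverse → [8, 4, 8, 2, 0]
items[-1] = 8 → [8, 4, 8, 2, 8]
pop() removes 8 → [8, 4, 8, 2]
sum = 22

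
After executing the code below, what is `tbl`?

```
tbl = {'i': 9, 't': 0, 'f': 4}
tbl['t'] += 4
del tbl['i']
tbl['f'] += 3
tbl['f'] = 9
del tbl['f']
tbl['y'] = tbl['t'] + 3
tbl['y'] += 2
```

{'t': 4, 'y': 9}

tbl['t'] = 0+4 = 4 → {'i': 9, 't': 4, 'f': 4}
del 'i' → {'t': 4, 'f': 4}
tbl['f'] = 4+3 = 7 → {'t': 4, 'f': 7}
tbl['f'] = 9 → {'t': 4, 'f': 9}
del 'f' → {'t': 4}
tbl['y'] = tbl['t']+3 = 7 → {'t': 4, 'y': 7}
tbl['y'] = 7+2 = 9 → {'t': 4, 'y': 9}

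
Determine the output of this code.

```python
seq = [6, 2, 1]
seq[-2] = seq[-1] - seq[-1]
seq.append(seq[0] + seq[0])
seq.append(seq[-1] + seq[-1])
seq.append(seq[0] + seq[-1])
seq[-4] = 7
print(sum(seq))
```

79

seq[-2] = seq[-1]-seq[-1] = 1-1 = 0 → [6, 0, 1]
append seq[0]+seq[0] = 6+6 = 12 → [6, 0, 1, 12]
append seq[-1]+seq[-1] = 12+12 = 24 → [6, 0, 1, 12, 24]
append seq[0]+seq[-1] = 6+24 = 30 → [6, 0, 1, 12, 24, 30]
seq[-4] = 7 → [6, 0, 7, 12, 24, 30]
sum = 79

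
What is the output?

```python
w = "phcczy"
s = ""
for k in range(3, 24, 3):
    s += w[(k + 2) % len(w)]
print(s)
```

k=3: add w[5]='y' → 'y'
k=6: add w[2]='c' → 'yc'
k=9: add w[5]='y' → 'ycy'
k=12: add w[2]='c' → 'ycyc'
k=15: add w[5]='y' → 'ycycy'
k=18: add w[2]='c' → 'ycycyc'
k=21: add w[5]='y' → 'ycycycy'

ycycycy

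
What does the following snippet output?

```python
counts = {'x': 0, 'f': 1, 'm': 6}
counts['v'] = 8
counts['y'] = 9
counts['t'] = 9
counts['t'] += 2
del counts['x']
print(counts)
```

{'f': 1, 'm': 6, 'v': 8, 'y': 9, 't': 11}

counts['v'] = 8 → {'x': 0, 'f': 1, 'm': 6, 'v': 8}
counts['y'] = 9 → {'x': 0, 'f': 1, 'm': 6, 'v': 8, 'y': 9}
counts['t'] = 9 → {'x': 0, 'f': 1, 'm': 6, 'v': 8, 'y': 9, 't': 9}
counts['t'] = 9+2 = 11 → {'x': 0, 'f': 1, 'm': 6, 'v': 8, 'y': 9, 't': 11}
del 'x' → {'f': 1, 'm': 6, 'v': 8, 'y': 9, 't': 11}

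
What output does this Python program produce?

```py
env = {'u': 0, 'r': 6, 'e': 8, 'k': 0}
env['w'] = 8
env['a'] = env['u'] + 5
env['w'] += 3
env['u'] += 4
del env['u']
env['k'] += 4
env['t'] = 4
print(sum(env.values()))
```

env['w'] = 8 → {'u': 0, 'r': 6, 'e': 8, 'k': 0, 'w': 8}
env['a'] = env['u']+5 = 5 → {'u': 0, 'r': 6, 'e': 8, 'k': 0, 'w': 8, 'a': 5}
env['w'] = 8+3 = 11 → {'u': 0, 'r': 6, 'e': 8, 'k': 0, 'w': 11, 'a': 5}
env['u'] = 0+4 = 4 → {'u': 4, 'r': 6, 'e': 8, 'k': 0, 'w': 11, 'a': 5}
del 'u' → {'r': 6, 'e': 8, 'k': 0, 'w': 11, 'a': 5}
env['k'] = 0+4 = 4 → {'r': 6, 'e': 8, 'k': 4, 'w': 11, 'a': 5}
env['t'] = 4 → {'r': 6, 'e': 8, 'k': 4, 'w': 11, 'a': 5, 't': 4}
sum of values = 38

38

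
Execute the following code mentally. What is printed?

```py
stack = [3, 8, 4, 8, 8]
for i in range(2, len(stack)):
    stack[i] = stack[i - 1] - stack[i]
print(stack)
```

[3, 8, 4, -4, -12]

i=2: stack[2] = 8-4 = 4 → [3, 8, 4, 8, 8]
i=3: stack[3] = 4-8 = -4 → [3, 8, 4, -4, 8]
i=4: stack[4] = (-4)-8 = -12 → [3, 8, 4, -4, -12]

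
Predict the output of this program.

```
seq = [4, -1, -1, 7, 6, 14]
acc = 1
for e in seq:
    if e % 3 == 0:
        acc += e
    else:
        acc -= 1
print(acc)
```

e=4: not %3==0, acc = 1-1 = 0
e=-1: not %3==0, acc = 0-1 = -1
e=-1: not %3==0, acc = (-1)-1 = -2
e=7: not %3==0, acc = (-2)-1 = -3
e=6: %3==0, acc = (-3)+6 = 3
e=14: not %3==0, acc = 3-1 = 2

2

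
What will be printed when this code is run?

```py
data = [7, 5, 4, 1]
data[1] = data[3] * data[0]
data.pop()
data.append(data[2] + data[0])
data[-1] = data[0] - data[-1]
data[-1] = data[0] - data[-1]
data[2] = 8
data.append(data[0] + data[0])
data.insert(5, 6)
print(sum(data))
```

53

data[1] = data[3]*data[0] = 1*7 = 7 → [7, 7, 4, 1]
pop() removes 1 → [7, 7, 4]
append data[2]+data[0] = 4+7 = 11 → [7, 7, 4, 11]
data[-1] = data[0]-data[-1] = 7-11 = -4 → [7, 7, 4, -4]
data[-1] = data[0]-data[-1] = 7-(-4) = 11 → [7, 7, 4, 11]
data[2] = 8 → [7, 7, 8, 11]
append data[0]+data[0] = 7+7 = 14 → [7, 7, 8, 11, 14]
insert 6 at 5 → [7, 7, 8, 11, 14, 6]
sum = 53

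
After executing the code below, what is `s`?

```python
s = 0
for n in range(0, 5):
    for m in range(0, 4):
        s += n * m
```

n=0,m=0: s = 0+0 = 0
n=0,m=1: s = 0+0 = 0
n=0,m=2: s = 0+0 = 0
n=0,m=3: s = 0+0 = 0
n=1,m=0: s = 0+0 = 0
n=1,m=1: s = 0+1 = 1
n=1,m=2: s = 1+2 = 3
n=1,m=3: s = 3+3 = 6
n=2,m=0: s = 6+0 = 6
n=2,m=1: s = 6+2 = 8
n=2,m=2: s = 8+4 = 12
n=2,m=3: s = 12+6 = 18
n=3,m=0: s = 18+0 = 18
n=3,m=1: s = 18+3 = 21
n=3,m=2: s = 21+6 = 27
n=3,m=3: s = 27+9 = 36
n=4,m=0: s = 36+0 = 36
n=4,m=1: s = 36+4 = 40
n=4,m=2: s = 40+8 = 48
n=4,m=3: s = 48+12 = 60

60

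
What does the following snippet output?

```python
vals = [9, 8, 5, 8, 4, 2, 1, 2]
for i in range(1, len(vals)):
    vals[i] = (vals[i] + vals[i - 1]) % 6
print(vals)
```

i=1: vals[1] = (8+9)%6 = 5 → [9, 5, 5, 8, 4, 2, 1, 2]
i=2: vals[2] = (5+5)%6 = 4 → [9, 5, 4, 8, 4, 2, 1, 2]
i=3: vals[3] = (8+4)%6 = 0 → [9, 5, 4, 0, 4, 2, 1, 2]
i=4: vals[4] = (4+0)%6 = 4 → [9, 5, 4, 0, 4, 2, 1, 2]
i=5: vals[5] = (2+4)%6 = 0 → [9, 5, 4, 0, 4, 0, 1, 2]
i=6: vals[6] = (1+0)%6 = 1 → [9, 5, 4, 0, 4, 0, 1, 2]
i=7: vals[7] = (2+1)%6 = 3 → [9, 5, 4, 0, 4, 0, 1, 3]

[9, 5, 4, 0, 4, 0, 1, 3]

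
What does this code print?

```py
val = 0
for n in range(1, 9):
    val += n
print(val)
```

n=1: val = 0+1 = 1
n=2: val = 1+2 = 3
n=3: val = 3+3 = 6
n=4: val = 6+4 = 10
n=5: val = 10+5 = 15
n=6: val = 15+6 = 21
n=7: val = 21+7 = 28
n=8: val = 28+8 = 36

36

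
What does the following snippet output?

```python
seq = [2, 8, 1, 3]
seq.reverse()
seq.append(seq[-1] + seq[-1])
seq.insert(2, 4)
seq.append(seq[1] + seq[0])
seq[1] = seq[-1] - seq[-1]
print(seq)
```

[3, 0, 4, 8, 2, 4, 4]

reverse → [3, 1, 8, 2]
append seq[-1]+seq[-1] = 2+2 = 4 → [3, 1, 8, 2, 4]
insert 4 at 2 → [3, 1, 4, 8, 2, 4]
append seq[1]+seq[0] = 1+3 = 4 → [3, 1, 4, 8, 2, 4, 4]
seq[1] = seq[-1]-seq[-1] = 4-4 = 0 → [3, 0, 4, 8, 2, 4, 4]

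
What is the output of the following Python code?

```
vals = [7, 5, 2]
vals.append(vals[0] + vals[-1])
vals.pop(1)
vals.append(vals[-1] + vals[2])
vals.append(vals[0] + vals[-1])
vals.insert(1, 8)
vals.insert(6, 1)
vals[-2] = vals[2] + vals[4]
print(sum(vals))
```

65

append vals[0]+vals[-1] = 7+2 = 9 → [7, 5, 2, 9]
pop(1) removes 5 → [7, 2, 9]
append vals[-1]+vals[2] = 9+9 = 18 → [7, 2, 9, 18]
append vals[0]+vals[-1] = 7+18 = 25 → [7, 2, 9, 18, 25]
insert 8 at 1 → [7, 8, 2, 9, 18, 25]
insert 1 at 6 → [7, 8, 2, 9, 18, 25, 1]
vals[-2] = vals[2]+vals[4] = 2+18 = 20 → [7, 8, 2, 9, 18, 20, 1]
sum = 65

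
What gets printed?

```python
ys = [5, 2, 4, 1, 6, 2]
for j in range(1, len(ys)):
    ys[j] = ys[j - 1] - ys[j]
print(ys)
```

[5, 3, -1, -2, -8, -10]

j=1: ys[1] = 5-2 = 3 → [5, 3, 4, 1, 6, 2]
j=2: ys[2] = 3-4 = -1 → [5, 3, -1, 1, 6, 2]
j=3: ys[3] = (-1)-1 = -2 → [5, 3, -1, -2, 6, 2]
j=4: ys[4] = (-2)-6 = -8 → [5, 3, -1, -2, -8, 2]
j=5: ys[5] = (-8)-2 = -10 → [5, 3, -1, -2, -8, -10]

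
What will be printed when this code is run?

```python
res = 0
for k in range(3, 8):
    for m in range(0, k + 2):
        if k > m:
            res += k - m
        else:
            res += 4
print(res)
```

120

k=3,m=0: 3>0, res = 0+3 = 3
k=3,m=1: 3>1, res = 3+2 = 5
k=3,m=2: 3>2, res = 5+1 = 6
k=3,m=3: not 3>3, res = 6+4 = 10
k=3,m=4: not 3>4, res = 10+4 = 14
k=4,m=0: 4>0, res = 14+4 = 18
k=4,m=1: 4>1, res = 18+3 = 21
k=4,m=2: 4>2, res = 21+2 = 23
k=4,m=3: 4>3, res = 23+1 = 24
k=4,m=4: not 4>4, res = 24+4 = 28
k=4,m=5: not 4>5, res = 28+4 = 32
k=5,m=0: 5>0, res = 32+5 = 37
k=5,m=1: 5>1, res = 37+4 = 41
k=5,m=2: 5>2, res = 41+3 = 44
k=5,m=3: 5>3, res = 44+2 = 46
k=5,m=4: 5>4, res = 46+1 = 47
k=5,m=5: not 5>5, res = 47+4 = 51
k=5,m=6: not 5>6, res = 51+4 = 55
k=6,m=0: 6>0, res = 55+6 = 61
k=6,m=1: 6>1, res = 61+5 = 66
k=6,m=2: 6>2, res = 66+4 = 70
k=6,m=3: 6>3, res = 70+3 = 73
k=6,m=4: 6>4, res = 73+2 = 75
k=6,m=5: 6>5, res = 75+1 = 76
k=6,m=6: not 6>6, res = 76+4 = 80
k=6,m=7: not 6>7, res = 80+4 = 84
k=7,m=0: 7>0, res = 84+7 = 91
k=7,m=1: 7>1, res = 91+6 = 97
k=7,m=2: 7>2, res = 97+5 = 102
k=7,m=3: 7>3, res = 102+4 = 106
k=7,m=4: 7>4, res = 106+3 = 109
k=7,m=5: 7>5, res = 109+2 = 111
k=7,m=6: 7>6, res = 111+1 = 112
k=7,m=7: not 7>7, res = 112+4 = 116
k=7,m=8: not 7>8, res = 116+4 = 120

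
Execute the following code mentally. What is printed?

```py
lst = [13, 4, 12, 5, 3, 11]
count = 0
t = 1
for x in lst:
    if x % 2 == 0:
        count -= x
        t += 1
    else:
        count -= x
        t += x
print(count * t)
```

x=13: not even, count = 0-13 = -13; t=14
x=4: even, count = (-13)-4 = -17; t=15
x=12: even, count = (-17)-12 = -29; t=16
x=5: not even, count = (-29)-5 = -34; t=21
x=3: not even, count = (-34)-3 = -37; t=24
x=11: not even, count = (-37)-11 = -48; t=35
count*t = (-48)*35 = -1680

-1680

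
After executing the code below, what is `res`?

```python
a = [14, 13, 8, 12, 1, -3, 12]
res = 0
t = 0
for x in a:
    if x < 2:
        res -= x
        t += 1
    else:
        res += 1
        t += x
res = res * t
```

427

x=14: not <2, res = 0+1 = 1; t=14
x=13: not <2, res = 1+1 = 2; t=27
x=8: not <2, res = 2+1 = 3; t=35
x=12: not <2, res = 3+1 = 4; t=47
x=1: <2, res = 4-1 = 3; t=48
x=-3: <2, res = 3-(-3) = 6; t=49
x=12: not <2, res = 6+1 = 7; t=61
res*t = 7*61 = 427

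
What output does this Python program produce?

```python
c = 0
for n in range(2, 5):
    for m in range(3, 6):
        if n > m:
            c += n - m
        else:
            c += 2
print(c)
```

n=2,m=3: not 2>3, c = 0+2 = 2
n=2,m=4: not 2>4, c = 2+2 = 4
n=2,m=5: not 2>5, c = 4+2 = 6
n=3,m=3: not 3>3, c = 6+2 = 8
n=3,m=4: not 3>4, c = 8+2 = 10
n=3,m=5: not 3>5, c = 10+2 = 12
n=4,m=3: 4>3, c = 12+1 = 13
n=4,m=4: not 4>4, c = 13+2 = 15
n=4,m=5: not 4>5, c = 15+2 = 17

17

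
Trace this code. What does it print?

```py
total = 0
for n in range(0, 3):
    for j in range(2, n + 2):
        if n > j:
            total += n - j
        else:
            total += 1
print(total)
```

n=1,j=2: not 1>2, total = 0+1 = 1
n=2,j=2: not 2>2, total = 1+1 = 2
n=2,j=3: not 2>3, total = 2+1 = 3

3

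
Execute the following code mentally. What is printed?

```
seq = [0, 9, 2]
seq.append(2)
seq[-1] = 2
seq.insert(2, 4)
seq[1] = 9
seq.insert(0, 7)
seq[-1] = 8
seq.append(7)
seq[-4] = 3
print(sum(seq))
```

36

append 2 → [0, 9, 2, 2]
seq[-1] = 2 → [0, 9, 2, 2]
insert 4 at 2 → [0, 9, 4, 2, 2]
seq[1] = 9 → [0, 9, 4, 2, 2]
insert 7 at 0 → [7, 0, 9, 4, 2, 2]
seq[-1] = 8 → [7, 0, 9, 4, 2, 8]
append 7 → [7, 0, 9, 4, 2, 8, 7]
seq[-4] = 3 → [7, 0, 9, 3, 2, 8, 7]
sum = 36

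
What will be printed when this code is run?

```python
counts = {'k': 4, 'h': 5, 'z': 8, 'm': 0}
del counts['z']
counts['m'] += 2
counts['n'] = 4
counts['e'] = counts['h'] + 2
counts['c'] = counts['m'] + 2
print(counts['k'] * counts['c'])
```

16

del 'z' → {'k': 4, 'h': 5, 'm': 0}
counts['m'] = 0+2 = 2 → {'k': 4, 'h': 5, 'm': 2}
counts['n'] = 4 → {'k': 4, 'h': 5, 'm': 2, 'n': 4}
counts['e'] = counts['h']+2 = 7 → {'k': 4, 'h': 5, 'm': 2, 'n': 4, 'e': 7}
counts['c'] = counts['m']+2 = 4 → {'k': 4, 'h': 5, 'm': 2, 'n': 4, 'e': 7, 'c': 4}
counts['k']*counts['c'] = 4*4 = 16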